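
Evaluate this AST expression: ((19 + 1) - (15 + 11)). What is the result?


Expression: ((19 + 1) - (15 + 11))
Evaluating step by step:
  19 + 1 = 20
  15 + 11 = 26
  20 - 26 = -6
Result: -6

-6


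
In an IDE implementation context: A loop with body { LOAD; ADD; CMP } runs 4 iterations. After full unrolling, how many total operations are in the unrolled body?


Loop body operations: LOAD, ADD, CMP (3 ops per iteration)
Unrolling 4 iterations:
  Iteration 1: LOAD, ADD, CMP (3 ops)
  Iteration 2: LOAD, ADD, CMP (3 ops)
  Iteration 3: LOAD, ADD, CMP (3 ops)
  Iteration 4: LOAD, ADD, CMP (3 ops)
Total: 4 iterations * 3 ops/iter = 12 operations

12


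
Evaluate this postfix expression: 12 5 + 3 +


Processing tokens left to right:
Push 12, Push 5
Pop 12 and 5, compute 12 + 5 = 17, push 17
Push 3
Pop 17 and 3, compute 17 + 3 = 20, push 20
Stack result: 20

20


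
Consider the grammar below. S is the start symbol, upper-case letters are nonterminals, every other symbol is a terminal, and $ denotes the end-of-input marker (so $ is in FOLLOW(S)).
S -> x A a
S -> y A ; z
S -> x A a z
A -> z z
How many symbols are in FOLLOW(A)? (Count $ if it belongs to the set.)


S is the start symbol and does not occur in any rule body, so FOLLOW(S) = {$}.
Examining every occurrence of A in a rule body:
  S -> x A a : A is followed by terminal 'a' -> add 'a'
  S -> y A ; z : A is followed by terminal ';' -> add ';'
  S -> x A a z : A is followed by terminal 'a' -> add 'a' (already in the set)
  A -> z z : A does not occur in the body -> contributes nothing
FOLLOW(A) = {;, a}
Count: 2

2


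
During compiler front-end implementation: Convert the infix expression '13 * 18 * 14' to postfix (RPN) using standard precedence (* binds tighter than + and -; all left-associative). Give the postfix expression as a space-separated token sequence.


Applying the shunting-yard algorithm:
  Operand 13 -> output
  Push '*' onto operator stack -> op-stack: [*]
  Operand 18 -> output
  See '*' (prec 2); top '*' (prec 2) >= it -> pop '*' to output
  Push '*' onto operator stack -> op-stack: [*]
  Operand 14 -> output
  End of input: pop '*' to output
Postfix result: 13 18 * 14 *

13 18 * 14 *


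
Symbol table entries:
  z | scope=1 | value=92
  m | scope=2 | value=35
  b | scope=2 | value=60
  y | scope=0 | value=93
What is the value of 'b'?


Searching symbol table for 'b':
  z | scope=1 | value=92
  m | scope=2 | value=35
  b | scope=2 | value=60 <- MATCH
  y | scope=0 | value=93
Found 'b' at scope 2 with value 60

60


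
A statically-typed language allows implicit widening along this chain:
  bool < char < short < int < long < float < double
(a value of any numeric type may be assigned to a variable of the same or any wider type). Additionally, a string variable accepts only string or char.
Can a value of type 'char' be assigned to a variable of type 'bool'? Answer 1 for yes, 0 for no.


Target variable type: bool
Source value type: char
Numeric ranks: char=1, bool=0
Widening allowed iff rank(source) <= rank(target): 1 <= 0? No
Result: 0

0


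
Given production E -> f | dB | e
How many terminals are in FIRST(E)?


Production: E -> f | dB | e
Examining each alternative for leading terminals:
  E -> f : first terminal = 'f'
  E -> dB : first terminal = 'd'
  E -> e : first terminal = 'e'
FIRST(E) = {d, e, f}
Count: 3

3


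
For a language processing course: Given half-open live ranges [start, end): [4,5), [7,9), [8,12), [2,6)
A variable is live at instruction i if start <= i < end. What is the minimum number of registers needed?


Live ranges:
  Var0: [4, 5)
  Var1: [7, 9)
  Var2: [8, 12)
  Var3: [2, 6)
Sweep-line events (position, delta, active):
  pos=2 start -> active=1
  pos=4 start -> active=2
  pos=5 end -> active=1
  pos=6 end -> active=0
  pos=7 start -> active=1
  pos=8 start -> active=2
  pos=9 end -> active=1
  pos=12 end -> active=0
Maximum simultaneous active: 2
Minimum registers needed: 2

2


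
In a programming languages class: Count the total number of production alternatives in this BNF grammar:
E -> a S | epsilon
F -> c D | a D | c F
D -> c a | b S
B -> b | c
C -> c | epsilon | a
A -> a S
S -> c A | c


Counting alternatives per rule:
  E: 2 alternative(s)
  F: 3 alternative(s)
  D: 2 alternative(s)
  B: 2 alternative(s)
  C: 3 alternative(s)
  A: 1 alternative(s)
  S: 2 alternative(s)
Sum: 2 + 3 + 2 + 2 + 3 + 1 + 2 = 15

15


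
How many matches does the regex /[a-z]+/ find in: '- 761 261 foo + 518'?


Pattern: /[a-z]+/ (identifiers)
Input: '- 761 261 foo + 518'
Scanning for matches:
  Match 1: 'foo'
Total matches: 1

1


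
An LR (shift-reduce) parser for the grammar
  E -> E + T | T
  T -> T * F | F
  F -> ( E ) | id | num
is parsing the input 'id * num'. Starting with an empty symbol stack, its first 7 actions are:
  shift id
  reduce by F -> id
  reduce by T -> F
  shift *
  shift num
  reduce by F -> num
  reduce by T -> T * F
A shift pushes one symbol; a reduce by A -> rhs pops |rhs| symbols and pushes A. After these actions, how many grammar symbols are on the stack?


Tracking the symbol stack through each action:
  Action 1: shift 'id' : push -> stack = [id] (size 1)
  Action 2: reduce by F -> id : pop 1, push F -> stack = [F] (size 1)
  Action 3: reduce by T -> F : pop 1, push T -> stack = [T] (size 1)
  Action 4: shift '*' : push -> stack = [T, *] (size 2)
  Action 5: shift 'num' : push -> stack = [T, *, num] (size 3)
  Action 6: reduce by F -> num : pop 1, push F -> stack = [T, *, F] (size 3)
  Action 7: reduce by T -> T * F : pop 3, push T -> stack = [T] (size 1)
Final stack size: 1

1


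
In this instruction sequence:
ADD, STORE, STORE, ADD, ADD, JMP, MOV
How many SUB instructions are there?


Scanning instruction sequence for SUB:
  Position 1: ADD
  Position 2: STORE
  Position 3: STORE
  Position 4: ADD
  Position 5: ADD
  Position 6: JMP
  Position 7: MOV
Matches at positions: []
Total SUB count: 0

0


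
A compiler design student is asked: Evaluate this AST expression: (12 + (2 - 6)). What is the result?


Expression: (12 + (2 - 6))
Evaluating step by step:
  2 - 6 = -4
  12 + -4 = 8
Result: 8

8


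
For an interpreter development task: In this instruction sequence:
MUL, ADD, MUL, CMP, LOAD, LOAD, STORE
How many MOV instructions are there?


Scanning instruction sequence for MOV:
  Position 1: MUL
  Position 2: ADD
  Position 3: MUL
  Position 4: CMP
  Position 5: LOAD
  Position 6: LOAD
  Position 7: STORE
Matches at positions: []
Total MOV count: 0

0


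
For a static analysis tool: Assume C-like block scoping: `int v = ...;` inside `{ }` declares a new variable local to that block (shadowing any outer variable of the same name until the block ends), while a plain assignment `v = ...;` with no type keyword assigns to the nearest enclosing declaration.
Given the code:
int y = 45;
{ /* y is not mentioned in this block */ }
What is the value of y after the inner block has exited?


Analyzing scoping rules:
Outer scope: declares y = 45
Inner block: y is neither redeclared nor assigned -> unchanged
After the block -> 45
Result: 45

45


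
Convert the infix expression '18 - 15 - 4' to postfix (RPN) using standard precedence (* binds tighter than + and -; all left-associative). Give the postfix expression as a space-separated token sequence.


Applying the shunting-yard algorithm:
  Operand 18 -> output
  Push '-' onto operator stack -> op-stack: [-]
  Operand 15 -> output
  See '-' (prec 1); top '-' (prec 1) >= it -> pop '-' to output
  Push '-' onto operator stack -> op-stack: [-]
  Operand 4 -> output
  End of input: pop '-' to output
Postfix result: 18 15 - 4 -

18 15 - 4 -


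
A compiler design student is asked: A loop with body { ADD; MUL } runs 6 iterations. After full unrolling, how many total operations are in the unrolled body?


Loop body operations: ADD, MUL (2 ops per iteration)
Unrolling 6 iterations:
  Iteration 1: ADD, MUL (2 ops)
  Iteration 2: ADD, MUL (2 ops)
  Iteration 3: ADD, MUL (2 ops)
  Iteration 4: ADD, MUL (2 ops)
  Iteration 5: ADD, MUL (2 ops)
  Iteration 6: ADD, MUL (2 ops)
Total: 6 iterations * 2 ops/iter = 12 operations

12


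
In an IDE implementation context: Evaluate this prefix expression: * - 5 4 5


Parsing prefix expression: * - 5 4 5
Step 1: Innermost operation '- 5 4'
  5 - 4 = 1
Step 2: Outer operation '* [1] 5'
  1 * 5 = 5

5


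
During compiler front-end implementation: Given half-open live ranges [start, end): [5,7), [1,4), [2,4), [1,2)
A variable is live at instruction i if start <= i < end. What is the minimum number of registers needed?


Live ranges:
  Var0: [5, 7)
  Var1: [1, 4)
  Var2: [2, 4)
  Var3: [1, 2)
Sweep-line events (position, delta, active):
  pos=1 start -> active=1
  pos=1 start -> active=2
  pos=2 end -> active=1
  pos=2 start -> active=2
  pos=4 end -> active=1
  pos=4 end -> active=0
  pos=5 start -> active=1
  pos=7 end -> active=0
Maximum simultaneous active: 2
Minimum registers needed: 2

2


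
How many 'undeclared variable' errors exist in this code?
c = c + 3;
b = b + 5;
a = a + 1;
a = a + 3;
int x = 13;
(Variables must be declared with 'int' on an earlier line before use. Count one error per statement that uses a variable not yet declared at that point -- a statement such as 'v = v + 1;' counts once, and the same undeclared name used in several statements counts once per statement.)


Scanning code line by line:
  Line 1: use 'c' -> ERROR (undeclared)
  Line 2: use 'b' -> ERROR (undeclared)
  Line 3: use 'a' -> ERROR (undeclared)
  Line 4: use 'a' -> ERROR (undeclared)
  Line 5: declare 'x' -> declared = ['x']
Total undeclared variable errors: 4

4


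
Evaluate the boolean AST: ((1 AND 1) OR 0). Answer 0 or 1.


Step 1: Evaluate inner node
  1 AND 1 = 1
Step 2: Evaluate root node
  1 OR 0 = 1

1


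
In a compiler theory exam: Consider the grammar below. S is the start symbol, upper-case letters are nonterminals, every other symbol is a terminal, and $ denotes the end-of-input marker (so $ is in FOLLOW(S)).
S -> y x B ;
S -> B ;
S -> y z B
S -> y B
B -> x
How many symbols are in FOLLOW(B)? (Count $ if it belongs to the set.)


S is the start symbol and does not occur in any rule body, so FOLLOW(S) = {$}.
Examining every occurrence of B in a rule body:
  S -> y x B ; : B is followed by terminal ';' -> add ';'
  S -> B ; : B is followed by terminal ';' -> add ';' (already in the set)
  S -> y z B : B is at the right end -> add FOLLOW(S) = {$}
  S -> y B : B is at the right end -> add FOLLOW(S) = {$} (already in the set)
  B -> x : B does not occur in the body -> contributes nothing
FOLLOW(B) = {;, $}
Count: 2

2


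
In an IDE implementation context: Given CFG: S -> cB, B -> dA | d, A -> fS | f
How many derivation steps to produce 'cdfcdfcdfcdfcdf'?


Grammar: S -> cB, B -> dA | d, A -> fS | f
Deriving 'cdfcdfcdfcdfcdf':
Step 1: S -> cB => cB
Step 2: B -> dA => cdA
Step 3: A -> fS => cdfS
Step 4: S -> cB => cdfcB
Step 5: B -> dA => cdfcdA
Step 6: A -> fS => cdfcdfS
Step 7: S -> cB => cdfcdfcB
Step 8: B -> dA => cdfcdfcdA
Step 9: A -> fS => cdfcdfcdfS
Step 10: S -> cB => cdfcdfcdfcB
Step 11: B -> dA => cdfcdfcdfcdA
Step 12: A -> fS => cdfcdfcdfcdfS
Step 13: S -> cB => cdfcdfcdfcdfcB
Step 14: B -> dA => cdfcdfcdfcdfcdA
Step 15: A -> f => cdfcdfcdfcdfcdf
Total derivation steps: 15

15


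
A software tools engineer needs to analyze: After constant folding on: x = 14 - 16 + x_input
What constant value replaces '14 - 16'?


Identifying constant sub-expression:
  Original: x = 14 - 16 + x_input
  14 and 16 are both compile-time constants
  Evaluating: 14 - 16 = -2
  After folding: x = -2 + x_input

-2


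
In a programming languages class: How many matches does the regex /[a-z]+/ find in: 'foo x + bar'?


Pattern: /[a-z]+/ (identifiers)
Input: 'foo x + bar'
Scanning for matches:
  Match 1: 'foo'
  Match 2: 'x'
  Match 3: 'bar'
Total matches: 3

3


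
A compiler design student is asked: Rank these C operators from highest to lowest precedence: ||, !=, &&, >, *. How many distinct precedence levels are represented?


Looking up precedence for each operator:
  || -> precedence 1
  != -> precedence 3
  && -> precedence 2
  > -> precedence 4
  * -> precedence 6
Sorted highest to lowest: *, >, !=, &&, ||
Distinct precedence values: [6, 4, 3, 2, 1]
Number of distinct levels: 5

5


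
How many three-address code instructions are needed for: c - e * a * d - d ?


Expression: c - e * a * d - d
Generating three-address code (respecting * over +/- precedence):
  Instruction 1: t1 = e * a
  Instruction 2: t2 = t1 * d
  Instruction 3: t3 = c - t2
  Instruction 4: t4 = t3 - d
Total instructions: 4

4


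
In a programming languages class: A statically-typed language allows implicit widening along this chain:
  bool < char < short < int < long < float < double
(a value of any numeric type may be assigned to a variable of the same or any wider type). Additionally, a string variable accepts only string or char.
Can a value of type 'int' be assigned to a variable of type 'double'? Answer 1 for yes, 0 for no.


Target variable type: double
Source value type: int
Numeric ranks: int=3, double=6
Widening allowed iff rank(source) <= rank(target): 3 <= 6? Yes
Result: 1

1


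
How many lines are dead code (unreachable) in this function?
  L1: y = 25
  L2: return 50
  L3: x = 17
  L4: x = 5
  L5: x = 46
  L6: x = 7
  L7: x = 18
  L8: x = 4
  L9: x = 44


Analyzing control flow:
  L1: reachable (before return)
  L2: reachable (return statement)
  L3: DEAD (after return at L2)
  L4: DEAD (after return at L2)
  L5: DEAD (after return at L2)
  L6: DEAD (after return at L2)
  L7: DEAD (after return at L2)
  L8: DEAD (after return at L2)
  L9: DEAD (after return at L2)
Return at L2, total lines = 9
Dead lines: L3 through L9
Count: 7

7


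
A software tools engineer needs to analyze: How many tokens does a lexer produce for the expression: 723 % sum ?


Scanning '723 % sum'
Token 1: '723' -> integer_literal
Token 2: '%' -> operator
Token 3: 'sum' -> identifier
Total tokens: 3

3


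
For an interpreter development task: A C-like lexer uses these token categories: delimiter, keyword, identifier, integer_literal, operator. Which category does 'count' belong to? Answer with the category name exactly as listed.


Token: 'count'
Checking categories:
  identifier: YES
  integer_literal: no
  operator: no
  keyword: no
  delimiter: no
Category: identifier

identifier


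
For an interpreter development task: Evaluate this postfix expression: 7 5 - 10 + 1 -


Processing tokens left to right:
Push 7, Push 5
Pop 7 and 5, compute 7 - 5 = 2, push 2
Push 10
Pop 2 and 10, compute 2 + 10 = 12, push 12
Push 1
Pop 12 and 1, compute 12 - 1 = 11, push 11
Stack result: 11

11


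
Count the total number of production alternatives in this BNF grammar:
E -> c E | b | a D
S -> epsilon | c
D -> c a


Counting alternatives per rule:
  E: 3 alternative(s)
  S: 2 alternative(s)
  D: 1 alternative(s)
Sum: 3 + 2 + 1 = 6

6


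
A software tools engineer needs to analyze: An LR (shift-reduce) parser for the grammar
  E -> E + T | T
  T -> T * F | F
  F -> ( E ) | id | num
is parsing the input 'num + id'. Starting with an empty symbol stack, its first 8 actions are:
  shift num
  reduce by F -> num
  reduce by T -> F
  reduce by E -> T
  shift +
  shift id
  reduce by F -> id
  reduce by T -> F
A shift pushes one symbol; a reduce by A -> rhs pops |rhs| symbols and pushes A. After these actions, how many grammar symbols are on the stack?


Tracking the symbol stack through each action:
  Action 1: shift 'num' : push -> stack = [num] (size 1)
  Action 2: reduce by F -> num : pop 1, push F -> stack = [F] (size 1)
  Action 3: reduce by T -> F : pop 1, push T -> stack = [T] (size 1)
  Action 4: reduce by E -> T : pop 1, push E -> stack = [E] (size 1)
  Action 5: shift '+' : push -> stack = [E, +] (size 2)
  Action 6: shift 'id' : push -> stack = [E, +, id] (size 3)
  Action 7: reduce by F -> id : pop 1, push F -> stack = [E, +, F] (size 3)
  Action 8: reduce by T -> F : pop 1, push T -> stack = [E, +, T] (size 3)
Final stack size: 3

3


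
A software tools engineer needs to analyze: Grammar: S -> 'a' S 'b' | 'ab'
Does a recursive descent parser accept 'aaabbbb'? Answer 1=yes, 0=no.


Grammar accepts strings of the form a^n b^n (n >= 1)
Word: 'aaabbbb'
Counting: 3 a's and 4 b's
Check: 3 == 4? No
Mismatch: a-count != b-count
Rejected

0


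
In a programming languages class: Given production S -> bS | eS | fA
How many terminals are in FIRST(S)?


Production: S -> bS | eS | fA
Examining each alternative for leading terminals:
  S -> bS : first terminal = 'b'
  S -> eS : first terminal = 'e'
  S -> fA : first terminal = 'f'
FIRST(S) = {b, e, f}
Count: 3

3


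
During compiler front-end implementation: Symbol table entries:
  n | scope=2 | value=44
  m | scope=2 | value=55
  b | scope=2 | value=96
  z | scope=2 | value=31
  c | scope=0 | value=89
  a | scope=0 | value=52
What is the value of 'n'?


Searching symbol table for 'n':
  n | scope=2 | value=44 <- MATCH
  m | scope=2 | value=55
  b | scope=2 | value=96
  z | scope=2 | value=31
  c | scope=0 | value=89
  a | scope=0 | value=52
Found 'n' at scope 2 with value 44

44


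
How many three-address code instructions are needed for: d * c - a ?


Expression: d * c - a
Generating three-address code (respecting * over +/- precedence):
  Instruction 1: t1 = d * c
  Instruction 2: t2 = t1 - a
Total instructions: 2

2


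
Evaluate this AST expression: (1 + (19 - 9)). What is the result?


Expression: (1 + (19 - 9))
Evaluating step by step:
  19 - 9 = 10
  1 + 10 = 11
Result: 11

11


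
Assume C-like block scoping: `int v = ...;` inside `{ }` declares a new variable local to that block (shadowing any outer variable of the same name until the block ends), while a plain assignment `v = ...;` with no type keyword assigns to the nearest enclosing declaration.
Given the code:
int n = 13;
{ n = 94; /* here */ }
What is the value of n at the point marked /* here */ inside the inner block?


Analyzing scoping rules:
Outer scope: declares n = 13
Inner block: 'n = 94;' has no type keyword, so it is an assignment to the outer n (no shadowing)
Inside the block, after the assignment -> 94
Result: 94

94


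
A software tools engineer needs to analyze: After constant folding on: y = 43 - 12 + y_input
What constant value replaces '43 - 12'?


Identifying constant sub-expression:
  Original: y = 43 - 12 + y_input
  43 and 12 are both compile-time constants
  Evaluating: 43 - 12 = 31
  After folding: y = 31 + y_input

31


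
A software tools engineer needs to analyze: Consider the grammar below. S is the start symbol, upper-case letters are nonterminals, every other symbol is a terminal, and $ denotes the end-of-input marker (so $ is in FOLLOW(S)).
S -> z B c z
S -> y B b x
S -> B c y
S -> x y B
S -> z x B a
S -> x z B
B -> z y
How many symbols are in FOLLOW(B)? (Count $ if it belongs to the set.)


S is the start symbol and does not occur in any rule body, so FOLLOW(S) = {$}.
Examining every occurrence of B in a rule body:
  S -> z B c z : B is followed by terminal 'c' -> add 'c'
  S -> y B b x : B is followed by terminal 'b' -> add 'b'
  S -> B c y : B is followed by terminal 'c' -> add 'c' (already in the set)
  S -> x y B : B is at the right end -> add FOLLOW(S) = {$}
  S -> z x B a : B is followed by terminal 'a' -> add 'a'
  S -> x z B : B is at the right end -> add FOLLOW(S) = {$} (already in the set)
  B -> z y : B does not occur in the body -> contributes nothing
FOLLOW(B) = {a, b, c, $}
Count: 4

4


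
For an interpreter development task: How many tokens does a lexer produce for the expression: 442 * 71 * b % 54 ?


Scanning '442 * 71 * b % 54'
Token 1: '442' -> integer_literal
Token 2: '*' -> operator
Token 3: '71' -> integer_literal
Token 4: '*' -> operator
Token 5: 'b' -> identifier
Token 6: '%' -> operator
Token 7: '54' -> integer_literal
Total tokens: 7

7


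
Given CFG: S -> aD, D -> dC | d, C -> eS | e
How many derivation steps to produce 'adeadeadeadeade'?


Grammar: S -> aD, D -> dC | d, C -> eS | e
Deriving 'adeadeadeadeade':
Step 1: S -> aD => aD
Step 2: D -> dC => adC
Step 3: C -> eS => adeS
Step 4: S -> aD => adeaD
Step 5: D -> dC => adeadC
Step 6: C -> eS => adeadeS
Step 7: S -> aD => adeadeaD
Step 8: D -> dC => adeadeadC
Step 9: C -> eS => adeadeadeS
Step 10: S -> aD => adeadeadeaD
Step 11: D -> dC => adeadeadeadC
Step 12: C -> eS => adeadeadeadeS
Step 13: S -> aD => adeadeadeadeaD
Step 14: D -> dC => adeadeadeadeadC
Step 15: C -> e => adeadeadeadeade
Total derivation steps: 15

15


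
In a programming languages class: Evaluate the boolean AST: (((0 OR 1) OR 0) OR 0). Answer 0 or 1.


Step 1: Evaluate inner node
  0 OR 1 = 1
Step 2: Evaluate next node
  1 OR 0 = 1
Step 3: Evaluate root node
  1 OR 0 = 1

1


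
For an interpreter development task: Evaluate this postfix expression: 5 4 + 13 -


Processing tokens left to right:
Push 5, Push 4
Pop 5 and 4, compute 5 + 4 = 9, push 9
Push 13
Pop 9 and 13, compute 9 - 13 = -4, push -4
Stack result: -4

-4


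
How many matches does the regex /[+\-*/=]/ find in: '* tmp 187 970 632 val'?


Pattern: /[+\-*/=]/ (operators)
Input: '* tmp 187 970 632 val'
Scanning for matches:
  Match 1: '*'
Total matches: 1

1


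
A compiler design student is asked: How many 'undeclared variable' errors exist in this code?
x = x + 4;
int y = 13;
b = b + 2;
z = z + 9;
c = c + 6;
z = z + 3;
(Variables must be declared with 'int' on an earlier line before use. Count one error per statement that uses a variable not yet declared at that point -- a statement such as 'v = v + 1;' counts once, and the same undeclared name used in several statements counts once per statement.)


Scanning code line by line:
  Line 1: use 'x' -> ERROR (undeclared)
  Line 2: declare 'y' -> declared = ['y']
  Line 3: use 'b' -> ERROR (undeclared)
  Line 4: use 'z' -> ERROR (undeclared)
  Line 5: use 'c' -> ERROR (undeclared)
  Line 6: use 'z' -> ERROR (undeclared)
Total undeclared variable errors: 5

5


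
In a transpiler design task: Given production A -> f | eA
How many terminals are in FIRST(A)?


Production: A -> f | eA
Examining each alternative for leading terminals:
  A -> f : first terminal = 'f'
  A -> eA : first terminal = 'e'
FIRST(A) = {e, f}
Count: 2

2


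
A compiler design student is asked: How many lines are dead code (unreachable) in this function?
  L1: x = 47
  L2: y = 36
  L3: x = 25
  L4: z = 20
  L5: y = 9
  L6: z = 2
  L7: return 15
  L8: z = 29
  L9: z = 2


Analyzing control flow:
  L1: reachable (before return)
  L2: reachable (before return)
  L3: reachable (before return)
  L4: reachable (before return)
  L5: reachable (before return)
  L6: reachable (before return)
  L7: reachable (return statement)
  L8: DEAD (after return at L7)
  L9: DEAD (after return at L7)
Return at L7, total lines = 9
Dead lines: L8 through L9
Count: 2

2


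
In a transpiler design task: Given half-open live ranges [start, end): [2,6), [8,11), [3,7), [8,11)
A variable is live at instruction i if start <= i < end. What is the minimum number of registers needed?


Live ranges:
  Var0: [2, 6)
  Var1: [8, 11)
  Var2: [3, 7)
  Var3: [8, 11)
Sweep-line events (position, delta, active):
  pos=2 start -> active=1
  pos=3 start -> active=2
  pos=6 end -> active=1
  pos=7 end -> active=0
  pos=8 start -> active=1
  pos=8 start -> active=2
  pos=11 end -> active=1
  pos=11 end -> active=0
Maximum simultaneous active: 2
Minimum registers needed: 2

2


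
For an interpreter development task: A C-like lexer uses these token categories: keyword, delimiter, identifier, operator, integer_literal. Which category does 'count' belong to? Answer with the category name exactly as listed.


Token: 'count'
Checking categories:
  identifier: YES
  integer_literal: no
  operator: no
  keyword: no
  delimiter: no
Category: identifier

identifier


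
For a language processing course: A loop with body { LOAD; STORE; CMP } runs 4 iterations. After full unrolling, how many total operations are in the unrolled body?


Loop body operations: LOAD, STORE, CMP (3 ops per iteration)
Unrolling 4 iterations:
  Iteration 1: LOAD, STORE, CMP (3 ops)
  Iteration 2: LOAD, STORE, CMP (3 ops)
  Iteration 3: LOAD, STORE, CMP (3 ops)
  Iteration 4: LOAD, STORE, CMP (3 ops)
Total: 4 iterations * 3 ops/iter = 12 operations

12


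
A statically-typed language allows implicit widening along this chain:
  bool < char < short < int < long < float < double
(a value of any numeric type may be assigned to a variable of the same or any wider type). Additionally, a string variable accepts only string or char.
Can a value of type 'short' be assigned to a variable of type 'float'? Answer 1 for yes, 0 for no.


Target variable type: float
Source value type: short
Numeric ranks: short=2, float=5
Widening allowed iff rank(source) <= rank(target): 2 <= 5? Yes
Result: 1

1


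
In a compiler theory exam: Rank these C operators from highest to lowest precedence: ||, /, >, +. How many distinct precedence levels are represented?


Looking up precedence for each operator:
  || -> precedence 1
  / -> precedence 6
  > -> precedence 4
  + -> precedence 5
Sorted highest to lowest: /, +, >, ||
Distinct precedence values: [6, 5, 4, 1]
Number of distinct levels: 4

4


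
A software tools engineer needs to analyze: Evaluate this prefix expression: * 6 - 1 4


Parsing prefix expression: * 6 - 1 4
Step 1: Innermost operation '- 1 4'
  1 - 4 = -3
Step 2: Outer operation '* 6 [-3]'
  6 * -3 = -18

-18


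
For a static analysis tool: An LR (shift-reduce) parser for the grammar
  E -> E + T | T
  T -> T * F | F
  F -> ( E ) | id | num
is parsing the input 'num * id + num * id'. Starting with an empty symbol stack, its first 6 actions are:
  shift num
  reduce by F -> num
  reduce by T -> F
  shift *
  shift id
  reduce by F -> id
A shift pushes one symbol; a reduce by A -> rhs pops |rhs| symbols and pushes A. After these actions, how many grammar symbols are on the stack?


Tracking the symbol stack through each action:
  Action 1: shift 'num' : push -> stack = [num] (size 1)
  Action 2: reduce by F -> num : pop 1, push F -> stack = [F] (size 1)
  Action 3: reduce by T -> F : pop 1, push T -> stack = [T] (size 1)
  Action 4: shift '*' : push -> stack = [T, *] (size 2)
  Action 5: shift 'id' : push -> stack = [T, *, id] (size 3)
  Action 6: reduce by F -> id : pop 1, push F -> stack = [T, *, F] (size 3)
Final stack size: 3

3


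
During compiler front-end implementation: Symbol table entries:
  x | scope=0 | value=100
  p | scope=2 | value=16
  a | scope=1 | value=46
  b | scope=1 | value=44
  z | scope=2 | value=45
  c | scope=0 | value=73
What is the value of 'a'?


Searching symbol table for 'a':
  x | scope=0 | value=100
  p | scope=2 | value=16
  a | scope=1 | value=46 <- MATCH
  b | scope=1 | value=44
  z | scope=2 | value=45
  c | scope=0 | value=73
Found 'a' at scope 1 with value 46

46


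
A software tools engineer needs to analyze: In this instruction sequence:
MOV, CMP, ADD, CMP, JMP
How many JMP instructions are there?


Scanning instruction sequence for JMP:
  Position 1: MOV
  Position 2: CMP
  Position 3: ADD
  Position 4: CMP
  Position 5: JMP <- MATCH
Matches at positions: [5]
Total JMP count: 1

1


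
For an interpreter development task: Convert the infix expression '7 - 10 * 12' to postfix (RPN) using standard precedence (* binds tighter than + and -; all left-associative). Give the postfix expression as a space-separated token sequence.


Applying the shunting-yard algorithm:
  Operand 7 -> output
  Push '-' onto operator stack -> op-stack: [-]
  Operand 10 -> output
  Push '*' onto operator stack -> op-stack: [-, *]
  Operand 12 -> output
  End of input: pop '*' to output
  End of input: pop '-' to output
Postfix result: 7 10 12 * -

7 10 12 * -


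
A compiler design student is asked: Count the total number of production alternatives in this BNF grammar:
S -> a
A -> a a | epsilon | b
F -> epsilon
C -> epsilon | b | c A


Counting alternatives per rule:
  S: 1 alternative(s)
  A: 3 alternative(s)
  F: 1 alternative(s)
  C: 3 alternative(s)
Sum: 1 + 3 + 1 + 3 = 8

8


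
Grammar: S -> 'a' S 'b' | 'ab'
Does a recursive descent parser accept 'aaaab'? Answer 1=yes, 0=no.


Grammar accepts strings of the form a^n b^n (n >= 1)
Word: 'aaaab'
Counting: 4 a's and 1 b's
Check: 4 == 1? No
Mismatch: a-count != b-count
Rejected

0


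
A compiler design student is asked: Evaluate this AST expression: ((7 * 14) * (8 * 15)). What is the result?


Expression: ((7 * 14) * (8 * 15))
Evaluating step by step:
  7 * 14 = 98
  8 * 15 = 120
  98 * 120 = 11760
Result: 11760

11760


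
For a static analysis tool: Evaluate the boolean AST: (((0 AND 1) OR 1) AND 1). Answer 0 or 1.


Step 1: Evaluate inner node
  0 AND 1 = 0
Step 2: Evaluate next node
  0 OR 1 = 1
Step 3: Evaluate root node
  1 AND 1 = 1

1


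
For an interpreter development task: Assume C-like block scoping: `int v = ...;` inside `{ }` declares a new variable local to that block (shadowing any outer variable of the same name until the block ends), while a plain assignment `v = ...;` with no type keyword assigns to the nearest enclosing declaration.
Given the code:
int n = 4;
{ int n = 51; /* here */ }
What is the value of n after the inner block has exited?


Analyzing scoping rules:
Outer scope: declares n = 4
Inner block: 'int n = 51;' declares a NEW n that shadows the outer one
When the block exits the inner n goes out of scope; the outer n was never modified -> 4
Result: 4

4


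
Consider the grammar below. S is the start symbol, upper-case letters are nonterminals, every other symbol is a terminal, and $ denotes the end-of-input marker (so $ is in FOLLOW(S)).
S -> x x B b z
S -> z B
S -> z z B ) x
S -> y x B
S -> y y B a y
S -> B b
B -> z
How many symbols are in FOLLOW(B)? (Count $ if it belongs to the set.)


S is the start symbol and does not occur in any rule body, so FOLLOW(S) = {$}.
Examining every occurrence of B in a rule body:
  S -> x x B b z : B is followed by terminal 'b' -> add 'b'
  S -> z B : B is at the right end -> add FOLLOW(S) = {$}
  S -> z z B ) x : B is followed by terminal ')' -> add ')'
  S -> y x B : B is at the right end -> add FOLLOW(S) = {$} (already in the set)
  S -> y y B a y : B is followed by terminal 'a' -> add 'a'
  S -> B b : B is followed by terminal 'b' -> add 'b' (already in the set)
  B -> z : B does not occur in the body -> contributes nothing
FOLLOW(B) = {), a, b, $}
Count: 4

4


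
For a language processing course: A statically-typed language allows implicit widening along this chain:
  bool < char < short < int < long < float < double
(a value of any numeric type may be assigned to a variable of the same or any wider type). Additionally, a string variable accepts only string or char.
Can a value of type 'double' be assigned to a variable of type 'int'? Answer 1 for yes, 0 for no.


Target variable type: int
Source value type: double
Numeric ranks: double=6, int=3
Widening allowed iff rank(source) <= rank(target): 6 <= 3? No
Result: 0

0


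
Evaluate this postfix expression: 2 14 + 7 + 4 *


Processing tokens left to right:
Push 2, Push 14
Pop 2 and 14, compute 2 + 14 = 16, push 16
Push 7
Pop 16 and 7, compute 16 + 7 = 23, push 23
Push 4
Pop 23 and 4, compute 23 * 4 = 92, push 92
Stack result: 92

92


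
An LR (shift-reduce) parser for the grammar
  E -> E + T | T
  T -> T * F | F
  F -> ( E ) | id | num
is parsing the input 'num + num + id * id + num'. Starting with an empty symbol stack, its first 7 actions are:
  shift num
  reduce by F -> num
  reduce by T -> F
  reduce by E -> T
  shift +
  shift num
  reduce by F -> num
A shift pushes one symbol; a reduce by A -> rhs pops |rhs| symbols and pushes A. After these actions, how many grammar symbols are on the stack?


Tracking the symbol stack through each action:
  Action 1: shift 'num' : push -> stack = [num] (size 1)
  Action 2: reduce by F -> num : pop 1, push F -> stack = [F] (size 1)
  Action 3: reduce by T -> F : pop 1, push T -> stack = [T] (size 1)
  Action 4: reduce by E -> T : pop 1, push E -> stack = [E] (size 1)
  Action 5: shift '+' : push -> stack = [E, +] (size 2)
  Action 6: shift 'num' : push -> stack = [E, +, num] (size 3)
  Action 7: reduce by F -> num : pop 1, push F -> stack = [E, +, F] (size 3)
Final stack size: 3

3


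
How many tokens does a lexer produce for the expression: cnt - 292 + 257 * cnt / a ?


Scanning 'cnt - 292 + 257 * cnt / a'
Token 1: 'cnt' -> identifier
Token 2: '-' -> operator
Token 3: '292' -> integer_literal
Token 4: '+' -> operator
Token 5: '257' -> integer_literal
Token 6: '*' -> operator
Token 7: 'cnt' -> identifier
Token 8: '/' -> operator
Token 9: 'a' -> identifier
Total tokens: 9

9


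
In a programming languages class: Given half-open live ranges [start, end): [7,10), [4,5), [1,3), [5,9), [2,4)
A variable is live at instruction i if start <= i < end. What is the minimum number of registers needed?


Live ranges:
  Var0: [7, 10)
  Var1: [4, 5)
  Var2: [1, 3)
  Var3: [5, 9)
  Var4: [2, 4)
Sweep-line events (position, delta, active):
  pos=1 start -> active=1
  pos=2 start -> active=2
  pos=3 end -> active=1
  pos=4 end -> active=0
  pos=4 start -> active=1
  pos=5 end -> active=0
  pos=5 start -> active=1
  pos=7 start -> active=2
  pos=9 end -> active=1
  pos=10 end -> active=0
Maximum simultaneous active: 2
Minimum registers needed: 2

2


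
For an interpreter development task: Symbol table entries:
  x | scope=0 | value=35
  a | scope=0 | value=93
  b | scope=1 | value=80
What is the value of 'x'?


Searching symbol table for 'x':
  x | scope=0 | value=35 <- MATCH
  a | scope=0 | value=93
  b | scope=1 | value=80
Found 'x' at scope 0 with value 35

35


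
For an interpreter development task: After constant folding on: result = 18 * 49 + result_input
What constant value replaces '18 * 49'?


Identifying constant sub-expression:
  Original: result = 18 * 49 + result_input
  18 and 49 are both compile-time constants
  Evaluating: 18 * 49 = 882
  After folding: result = 882 + result_input

882


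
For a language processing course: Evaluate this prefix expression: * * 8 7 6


Parsing prefix expression: * * 8 7 6
Step 1: Innermost operation '* 8 7'
  8 * 7 = 56
Step 2: Outer operation '* [56] 6'
  56 * 6 = 336

336


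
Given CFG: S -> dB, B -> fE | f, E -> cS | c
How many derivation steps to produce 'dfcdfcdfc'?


Grammar: S -> dB, B -> fE | f, E -> cS | c
Deriving 'dfcdfcdfc':
Step 1: S -> dB => dB
Step 2: B -> fE => dfE
Step 3: E -> cS => dfcS
Step 4: S -> dB => dfcdB
Step 5: B -> fE => dfcdfE
Step 6: E -> cS => dfcdfcS
Step 7: S -> dB => dfcdfcdB
Step 8: B -> fE => dfcdfcdfE
Step 9: E -> c => dfcdfcdfc
Total derivation steps: 9

9


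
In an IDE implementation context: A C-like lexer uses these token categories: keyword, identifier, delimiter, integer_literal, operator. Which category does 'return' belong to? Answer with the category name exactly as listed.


Token: 'return'
Checking categories:
  identifier: no
  integer_literal: no
  operator: no
  keyword: YES
  delimiter: no
Category: keyword

keyword


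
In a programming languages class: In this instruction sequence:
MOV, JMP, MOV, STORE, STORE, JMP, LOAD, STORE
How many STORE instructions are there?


Scanning instruction sequence for STORE:
  Position 1: MOV
  Position 2: JMP
  Position 3: MOV
  Position 4: STORE <- MATCH
  Position 5: STORE <- MATCH
  Position 6: JMP
  Position 7: LOAD
  Position 8: STORE <- MATCH
Matches at positions: [4, 5, 8]
Total STORE count: 3

3


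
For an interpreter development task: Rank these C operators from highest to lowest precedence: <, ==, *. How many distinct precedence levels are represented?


Looking up precedence for each operator:
  < -> precedence 4
  == -> precedence 3
  * -> precedence 6
Sorted highest to lowest: *, <, ==
Distinct precedence values: [6, 4, 3]
Number of distinct levels: 3

3


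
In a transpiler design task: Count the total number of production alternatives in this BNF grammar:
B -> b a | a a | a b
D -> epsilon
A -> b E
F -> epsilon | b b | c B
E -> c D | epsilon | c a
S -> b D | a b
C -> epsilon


Counting alternatives per rule:
  B: 3 alternative(s)
  D: 1 alternative(s)
  A: 1 alternative(s)
  F: 3 alternative(s)
  E: 3 alternative(s)
  S: 2 alternative(s)
  C: 1 alternative(s)
Sum: 3 + 1 + 1 + 3 + 3 + 2 + 1 = 14

14


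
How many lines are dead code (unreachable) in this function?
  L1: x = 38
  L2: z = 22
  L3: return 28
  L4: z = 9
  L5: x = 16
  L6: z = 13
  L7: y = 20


Analyzing control flow:
  L1: reachable (before return)
  L2: reachable (before return)
  L3: reachable (return statement)
  L4: DEAD (after return at L3)
  L5: DEAD (after return at L3)
  L6: DEAD (after return at L3)
  L7: DEAD (after return at L3)
Return at L3, total lines = 7
Dead lines: L4 through L7
Count: 4

4


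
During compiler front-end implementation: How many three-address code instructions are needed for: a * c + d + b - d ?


Expression: a * c + d + b - d
Generating three-address code (respecting * over +/- precedence):
  Instruction 1: t1 = a * c
  Instruction 2: t2 = t1 + d
  Instruction 3: t3 = t2 + b
  Instruction 4: t4 = t3 - d
Total instructions: 4

4


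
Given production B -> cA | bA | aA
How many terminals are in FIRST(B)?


Production: B -> cA | bA | aA
Examining each alternative for leading terminals:
  B -> cA : first terminal = 'c'
  B -> bA : first terminal = 'b'
  B -> aA : first terminal = 'a'
FIRST(B) = {a, b, c}
Count: 3

3


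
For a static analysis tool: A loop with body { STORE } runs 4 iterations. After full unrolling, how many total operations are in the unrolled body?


Loop body operations: STORE (1 op per iteration)
Unrolling 4 iterations:
  Iteration 1: STORE (1 ops)
  Iteration 2: STORE (1 ops)
  Iteration 3: STORE (1 ops)
  Iteration 4: STORE (1 ops)
Total: 4 iterations * 1 ops/iter = 4 operations

4


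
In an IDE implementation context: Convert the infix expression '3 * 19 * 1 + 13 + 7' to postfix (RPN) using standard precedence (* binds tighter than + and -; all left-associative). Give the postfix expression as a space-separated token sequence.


Applying the shunting-yard algorithm:
  Operand 3 -> output
  Push '*' onto operator stack -> op-stack: [*]
  Operand 19 -> output
  See '*' (prec 2); top '*' (prec 2) >= it -> pop '*' to output
  Push '*' onto operator stack -> op-stack: [*]
  Operand 1 -> output
  See '+' (prec 1); top '*' (prec 2) >= it -> pop '*' to output
  Push '+' onto operator stack -> op-stack: [+]
  Operand 13 -> output
  See '+' (prec 1); top '+' (prec 1) >= it -> pop '+' to output
  Push '+' onto operator stack -> op-stack: [+]
  Operand 7 -> output
  End of input: pop '+' to output
Postfix result: 3 19 * 1 * 13 + 7 +

3 19 * 1 * 13 + 7 +


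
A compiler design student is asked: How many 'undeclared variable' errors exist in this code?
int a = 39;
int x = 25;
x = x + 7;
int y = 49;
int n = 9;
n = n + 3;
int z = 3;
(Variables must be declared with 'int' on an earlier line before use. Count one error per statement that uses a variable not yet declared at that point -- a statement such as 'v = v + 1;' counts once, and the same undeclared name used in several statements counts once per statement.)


Scanning code line by line:
  Line 1: declare 'a' -> declared = ['a']
  Line 2: declare 'x' -> declared = ['a', 'x']
  Line 3: use 'x' -> OK (declared)
  Line 4: declare 'y' -> declared = ['a', 'x', 'y']
  Line 5: declare 'n' -> declared = ['a', 'n', 'x', 'y']
  Line 6: use 'n' -> OK (declared)
  Line 7: declare 'z' -> declared = ['a', 'n', 'x', 'y', 'z']
Total undeclared variable errors: 0

0


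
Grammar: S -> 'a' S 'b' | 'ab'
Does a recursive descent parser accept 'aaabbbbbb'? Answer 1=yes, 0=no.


Grammar accepts strings of the form a^n b^n (n >= 1)
Word: 'aaabbbbbb'
Counting: 3 a's and 6 b's
Check: 3 == 6? No
Mismatch: a-count != b-count
Rejected

0
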